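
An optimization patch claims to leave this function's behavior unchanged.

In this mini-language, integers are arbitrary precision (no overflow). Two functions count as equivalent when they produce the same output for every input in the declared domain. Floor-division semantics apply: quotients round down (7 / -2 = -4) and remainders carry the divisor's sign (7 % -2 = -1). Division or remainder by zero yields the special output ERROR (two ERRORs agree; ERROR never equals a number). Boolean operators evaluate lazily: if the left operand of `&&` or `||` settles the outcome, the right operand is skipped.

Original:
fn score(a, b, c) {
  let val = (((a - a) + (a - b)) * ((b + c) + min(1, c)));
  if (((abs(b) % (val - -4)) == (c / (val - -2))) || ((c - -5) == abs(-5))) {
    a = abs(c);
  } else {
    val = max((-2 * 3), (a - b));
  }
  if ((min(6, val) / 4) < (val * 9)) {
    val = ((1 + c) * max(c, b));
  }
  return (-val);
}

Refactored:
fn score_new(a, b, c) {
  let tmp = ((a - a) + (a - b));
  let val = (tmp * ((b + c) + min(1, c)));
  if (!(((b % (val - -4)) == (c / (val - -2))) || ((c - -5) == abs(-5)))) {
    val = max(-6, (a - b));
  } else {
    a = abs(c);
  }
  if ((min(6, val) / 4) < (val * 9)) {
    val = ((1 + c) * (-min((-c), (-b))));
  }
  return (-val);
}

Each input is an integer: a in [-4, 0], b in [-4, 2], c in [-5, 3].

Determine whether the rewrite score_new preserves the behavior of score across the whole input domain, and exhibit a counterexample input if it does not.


On input a=-4, b=-3, c=2, score returns 1 while score_new returns 0.
verdict: not equivalent; witness: a=-4, b=-3, c=2


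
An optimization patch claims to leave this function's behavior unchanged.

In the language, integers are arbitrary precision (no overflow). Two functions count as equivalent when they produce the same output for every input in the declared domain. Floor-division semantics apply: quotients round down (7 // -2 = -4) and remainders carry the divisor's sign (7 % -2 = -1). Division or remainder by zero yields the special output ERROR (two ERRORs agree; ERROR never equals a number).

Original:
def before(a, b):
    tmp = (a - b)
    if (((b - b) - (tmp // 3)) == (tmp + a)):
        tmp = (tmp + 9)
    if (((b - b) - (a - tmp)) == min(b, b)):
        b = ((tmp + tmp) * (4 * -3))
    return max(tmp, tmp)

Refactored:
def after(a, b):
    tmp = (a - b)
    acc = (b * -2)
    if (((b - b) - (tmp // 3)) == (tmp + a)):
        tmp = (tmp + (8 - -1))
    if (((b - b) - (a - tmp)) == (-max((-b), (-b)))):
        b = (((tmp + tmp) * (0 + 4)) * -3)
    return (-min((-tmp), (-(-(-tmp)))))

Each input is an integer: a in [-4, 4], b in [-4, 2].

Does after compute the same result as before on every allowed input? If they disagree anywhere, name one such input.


Reading the diff, among the changes: statement counts differ; and arithmetic usage differs; and local variable names differ; and constant usage differs.
Spot check at a=-2, b=-4 — before: tmp = 2; (((b - b) - (tmp // 3)) == (tmp + a)) -> true; tmp = 11; (((b - b) - (a - tmp)) == min(b, b)) -> false; return 11. after: tmp = 2; acc = 8; (((b - b) - (tmp // 3)) == (tmp + a)) -> true; tmp = 11; (((b - b) - (a - tmp)) == (-max((-b), (-b)))) -> false; return 11. Both give 11.
Sweeping the whole domain (63 inputs) finds no disagreement.
verdict: equivalent


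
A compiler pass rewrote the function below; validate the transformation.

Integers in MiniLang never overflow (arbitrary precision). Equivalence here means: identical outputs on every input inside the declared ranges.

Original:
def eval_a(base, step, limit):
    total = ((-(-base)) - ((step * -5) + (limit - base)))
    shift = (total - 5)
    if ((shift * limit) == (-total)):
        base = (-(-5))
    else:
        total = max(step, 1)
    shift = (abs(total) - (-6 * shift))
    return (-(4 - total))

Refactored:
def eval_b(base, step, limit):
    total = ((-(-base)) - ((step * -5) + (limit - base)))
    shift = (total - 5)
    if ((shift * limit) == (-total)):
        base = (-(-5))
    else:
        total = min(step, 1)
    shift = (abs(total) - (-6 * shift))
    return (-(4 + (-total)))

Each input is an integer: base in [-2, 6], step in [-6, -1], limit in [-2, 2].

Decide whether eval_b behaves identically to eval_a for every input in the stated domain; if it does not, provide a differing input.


The rewrite breaks on base=-2, step=-6, limit=-2, where the results are -3 and -10.
eval_a: total=-32, then shift=-37, then ((shift * limit) == (-total)) is false, then total=1, then shift=-221, then returns -3
eval_b: total=-32, then shift=-37, then ((shift * limit) == (-total)) is false, then total=-6, then shift=-216, then returns -10
verdict: not equivalent; witness: base=-2, step=-6, limit=-2


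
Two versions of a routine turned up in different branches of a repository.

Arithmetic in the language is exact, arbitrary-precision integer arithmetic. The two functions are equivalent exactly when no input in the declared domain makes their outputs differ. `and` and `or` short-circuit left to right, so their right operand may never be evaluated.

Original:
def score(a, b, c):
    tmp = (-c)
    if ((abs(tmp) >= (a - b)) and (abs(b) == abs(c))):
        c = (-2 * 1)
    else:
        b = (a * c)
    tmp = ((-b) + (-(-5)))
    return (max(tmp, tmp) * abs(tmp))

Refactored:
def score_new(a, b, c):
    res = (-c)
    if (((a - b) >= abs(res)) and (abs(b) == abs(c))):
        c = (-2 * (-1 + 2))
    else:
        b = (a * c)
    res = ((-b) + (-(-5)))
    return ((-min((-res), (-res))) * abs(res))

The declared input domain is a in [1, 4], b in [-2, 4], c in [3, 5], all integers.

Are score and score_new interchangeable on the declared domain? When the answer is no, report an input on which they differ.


Try a=2, b=3, c=3.
score: tmp becomes -3; next ((abs(tmp) >= (a - b)) and (abs(b) == abs(c))) evaluates to true; next c becomes -2; next tmp becomes 2; next final value 4
score_new: res becomes -3; next (((a - b) >= abs(res)) and (abs(b) == abs(c))) evaluates to false; next b becomes 6; next res becomes -1; next final value -1
4 against -1: the behavior changed.
verdict: not equivalent; witness: a=2, b=3, c=3


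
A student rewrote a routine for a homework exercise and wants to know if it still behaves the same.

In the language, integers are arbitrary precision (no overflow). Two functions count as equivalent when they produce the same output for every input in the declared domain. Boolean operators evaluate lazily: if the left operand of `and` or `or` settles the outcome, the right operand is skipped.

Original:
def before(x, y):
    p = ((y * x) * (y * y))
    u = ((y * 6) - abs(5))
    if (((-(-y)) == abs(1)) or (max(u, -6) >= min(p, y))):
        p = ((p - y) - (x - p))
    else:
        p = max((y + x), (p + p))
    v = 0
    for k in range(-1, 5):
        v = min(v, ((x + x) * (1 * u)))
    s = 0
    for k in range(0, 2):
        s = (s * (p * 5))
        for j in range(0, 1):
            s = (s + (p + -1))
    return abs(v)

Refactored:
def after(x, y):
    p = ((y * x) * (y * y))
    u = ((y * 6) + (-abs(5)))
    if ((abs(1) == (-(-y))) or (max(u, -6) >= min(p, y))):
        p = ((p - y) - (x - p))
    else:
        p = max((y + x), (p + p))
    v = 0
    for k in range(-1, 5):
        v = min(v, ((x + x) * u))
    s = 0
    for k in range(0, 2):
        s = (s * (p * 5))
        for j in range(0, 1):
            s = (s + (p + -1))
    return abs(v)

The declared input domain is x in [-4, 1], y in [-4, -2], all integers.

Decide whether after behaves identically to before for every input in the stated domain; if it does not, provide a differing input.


Comparing the listings, the differences include: arithmetic usage differs, constant usage differs.
One worked example (x=0, y=-2) — before: p = 0; u = -17; (((-(-y)) == abs(1)) or (max(u, -6) >= min(p, y))) -> false; p = 0; v = 0; [k=-1]; v = 0; [k=0]; v = 0; [k=1]; v = 0; [k=2]; v = 0; [k=3]; v = 0; [k=4]; v = 0; s = 0; [k=0]; s = 0; [j=0]; s = -1; [k=1]; s = 0; [j=0]; s = -1; return 0; after: p = 0; u = -17; ((abs(1) == (-(-y))) or (max(u, -6) >= min(p, y))) -> false; p = 0; v = 0; [k=-1]; v = 0; [k=0]; v = 0; [k=1]; v = 0; [k=2]; v = 0; [k=3]; v = 0; [k=4]; v = 0; s = 0; [k=0]; s = 0; [j=0]; s = -1; [k=1]; s = 0; [j=0]; s = -1; return 0; agreement on 0.
Across all 18 domain points the two functions coincide.
verdict: equivalent


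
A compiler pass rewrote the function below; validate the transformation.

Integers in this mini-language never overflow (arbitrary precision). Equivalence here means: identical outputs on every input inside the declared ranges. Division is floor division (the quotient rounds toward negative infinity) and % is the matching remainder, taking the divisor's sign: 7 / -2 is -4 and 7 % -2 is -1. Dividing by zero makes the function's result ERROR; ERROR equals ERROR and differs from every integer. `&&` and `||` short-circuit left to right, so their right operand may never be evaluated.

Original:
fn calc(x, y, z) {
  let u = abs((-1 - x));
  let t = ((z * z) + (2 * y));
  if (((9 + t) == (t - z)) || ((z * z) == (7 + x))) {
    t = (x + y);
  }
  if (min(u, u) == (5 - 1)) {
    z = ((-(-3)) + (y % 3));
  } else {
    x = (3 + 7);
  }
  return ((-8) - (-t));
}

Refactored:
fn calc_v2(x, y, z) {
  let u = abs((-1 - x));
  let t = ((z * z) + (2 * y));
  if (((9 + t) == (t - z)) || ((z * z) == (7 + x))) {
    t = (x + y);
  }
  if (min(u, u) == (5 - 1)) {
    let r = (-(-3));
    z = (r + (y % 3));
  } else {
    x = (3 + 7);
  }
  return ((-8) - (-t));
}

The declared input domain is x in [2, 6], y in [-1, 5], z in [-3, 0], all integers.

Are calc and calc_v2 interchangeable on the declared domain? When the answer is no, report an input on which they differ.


Equivalent — the differences include statement counts differ, local variable names differ, yet no declared input distinguishes the two.
Tracing x=3, y=4, z=-1: calc: u=4, then t=9, then (((9 + t) == (t - z)) || ((z * z) == (7 + x))) is false, then (min(u, u) == (5 - 1)) is true, then z=4, then returns 1 | calc_v2: u=4, then t=9, then (((9 + t) == (t - z)) || ((z * z) == (7 + x))) is false, then (min(u, u) == (5 - 1)) is true, then r=3, then z=4, then returns 1 — matching result 1.
An exhaustive pass over the 140 declared inputs shows identical outputs.
verdict: equivalent


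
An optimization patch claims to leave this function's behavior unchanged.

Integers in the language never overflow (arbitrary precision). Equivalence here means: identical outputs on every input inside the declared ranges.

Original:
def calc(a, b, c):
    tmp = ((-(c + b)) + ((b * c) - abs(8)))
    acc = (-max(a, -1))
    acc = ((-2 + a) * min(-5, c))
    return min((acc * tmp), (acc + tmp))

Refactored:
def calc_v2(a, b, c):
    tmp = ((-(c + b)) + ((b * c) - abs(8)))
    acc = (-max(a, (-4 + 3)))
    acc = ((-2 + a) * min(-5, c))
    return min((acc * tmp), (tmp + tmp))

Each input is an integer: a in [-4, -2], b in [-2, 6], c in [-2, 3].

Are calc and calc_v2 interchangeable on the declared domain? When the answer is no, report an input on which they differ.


Run the pair on a=-4, b=6, c=3.
calc: tmp becomes 1; next acc becomes 1; next acc becomes 30; next final value 30
calc_v2: tmp becomes 1; next acc becomes 1; next acc becomes 30; next final value 2
30 vs 2 — the two versions disagree here.
verdict: not equivalent; witness: a=-4, b=6, c=3


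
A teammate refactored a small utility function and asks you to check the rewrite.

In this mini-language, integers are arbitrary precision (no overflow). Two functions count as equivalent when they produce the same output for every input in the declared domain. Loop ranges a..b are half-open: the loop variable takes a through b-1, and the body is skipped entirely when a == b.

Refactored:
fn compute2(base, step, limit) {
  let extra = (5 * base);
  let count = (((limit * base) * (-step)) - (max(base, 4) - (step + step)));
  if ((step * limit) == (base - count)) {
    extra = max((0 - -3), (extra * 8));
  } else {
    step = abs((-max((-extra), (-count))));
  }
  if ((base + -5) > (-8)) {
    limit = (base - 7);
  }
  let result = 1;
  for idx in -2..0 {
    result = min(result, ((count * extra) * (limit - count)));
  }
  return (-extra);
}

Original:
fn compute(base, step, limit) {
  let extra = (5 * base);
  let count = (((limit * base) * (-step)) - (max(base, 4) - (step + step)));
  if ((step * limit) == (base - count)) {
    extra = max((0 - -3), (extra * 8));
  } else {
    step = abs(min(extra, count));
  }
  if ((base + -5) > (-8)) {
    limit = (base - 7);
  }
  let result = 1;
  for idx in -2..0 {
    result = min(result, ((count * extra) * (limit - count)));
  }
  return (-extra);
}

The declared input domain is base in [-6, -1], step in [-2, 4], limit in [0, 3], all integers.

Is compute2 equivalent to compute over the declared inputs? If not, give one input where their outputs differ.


Differences: min/max/abs usage differs — yet all 168 inputs agree.
verdict: equivalent


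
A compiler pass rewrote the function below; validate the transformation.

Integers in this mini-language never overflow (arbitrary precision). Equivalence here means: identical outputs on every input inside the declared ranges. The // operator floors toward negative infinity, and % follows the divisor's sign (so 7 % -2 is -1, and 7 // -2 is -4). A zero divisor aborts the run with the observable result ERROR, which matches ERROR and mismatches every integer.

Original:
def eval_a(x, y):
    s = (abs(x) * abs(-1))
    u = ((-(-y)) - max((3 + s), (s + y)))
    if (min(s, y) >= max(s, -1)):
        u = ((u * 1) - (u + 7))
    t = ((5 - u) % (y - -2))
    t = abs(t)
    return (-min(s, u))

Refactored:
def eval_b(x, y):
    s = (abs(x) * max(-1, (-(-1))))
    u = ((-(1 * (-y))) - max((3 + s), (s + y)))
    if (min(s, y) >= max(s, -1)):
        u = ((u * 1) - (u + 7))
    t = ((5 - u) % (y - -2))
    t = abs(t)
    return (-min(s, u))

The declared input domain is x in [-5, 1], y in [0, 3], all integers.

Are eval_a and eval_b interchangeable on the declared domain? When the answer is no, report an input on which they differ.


The two versions differ — the changes include min/max/abs usage differs; also arithmetic usage differs; also constant usage differs.
Tracing x=-5, y=3: eval_a: s := 5 | u := -5 | (min(s, y) >= max(s, -1)): false | t := 0 | t := 0 | result 5 | eval_b: s := 5 | u := -5 | (min(s, y) >= max(s, -1)): false | t := 0 | t := 0 | result 5 — matching result 5.
An exhaustive pass over the 28 declared inputs shows identical outputs.
verdict: equivalent


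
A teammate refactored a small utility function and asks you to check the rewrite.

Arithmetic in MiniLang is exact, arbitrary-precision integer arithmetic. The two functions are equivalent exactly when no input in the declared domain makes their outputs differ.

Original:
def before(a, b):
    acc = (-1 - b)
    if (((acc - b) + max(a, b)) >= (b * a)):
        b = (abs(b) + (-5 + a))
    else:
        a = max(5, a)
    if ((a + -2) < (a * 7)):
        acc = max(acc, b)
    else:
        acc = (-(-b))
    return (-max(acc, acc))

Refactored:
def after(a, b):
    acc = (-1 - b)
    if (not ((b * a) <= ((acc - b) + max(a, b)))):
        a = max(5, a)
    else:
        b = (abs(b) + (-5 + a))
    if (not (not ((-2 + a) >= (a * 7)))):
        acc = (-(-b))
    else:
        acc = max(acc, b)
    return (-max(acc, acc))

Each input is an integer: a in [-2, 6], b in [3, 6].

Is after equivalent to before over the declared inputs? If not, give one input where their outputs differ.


Changes here: comparison usage differs, boolean connective usage differs; the full 36-point sweep finds no disagreement.
verdict: equivalent


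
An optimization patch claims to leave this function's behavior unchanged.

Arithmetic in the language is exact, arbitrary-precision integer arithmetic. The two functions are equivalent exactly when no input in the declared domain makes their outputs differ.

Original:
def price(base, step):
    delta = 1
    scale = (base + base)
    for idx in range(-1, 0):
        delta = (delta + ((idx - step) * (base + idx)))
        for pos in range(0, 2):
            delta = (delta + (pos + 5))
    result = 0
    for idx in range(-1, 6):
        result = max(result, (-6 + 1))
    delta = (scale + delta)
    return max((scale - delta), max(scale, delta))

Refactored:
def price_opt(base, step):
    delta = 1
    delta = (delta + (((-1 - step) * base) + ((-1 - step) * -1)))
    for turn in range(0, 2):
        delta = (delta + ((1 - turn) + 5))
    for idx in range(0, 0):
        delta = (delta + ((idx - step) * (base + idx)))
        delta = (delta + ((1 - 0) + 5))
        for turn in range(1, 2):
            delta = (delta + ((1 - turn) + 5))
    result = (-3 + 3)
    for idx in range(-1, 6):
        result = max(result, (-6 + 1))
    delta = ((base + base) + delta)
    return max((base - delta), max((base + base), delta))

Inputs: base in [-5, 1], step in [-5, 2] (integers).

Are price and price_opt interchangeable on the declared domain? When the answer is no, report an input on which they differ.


These are not equivalent — on base=-5, step=-5 the outputs split (12 vs 17).
price: delta becomes 1; next scale becomes -10; next at idx=-1:; next delta becomes -23; next at pos=0:; next delta becomes -18; next at pos=1:; next delta becomes -12; next result becomes 0; next at idx=-1:; next result becomes 0; next at idx=0:; next result becomes 0; next at idx=1:; next result becomes 0; next at idx=2:; next result becomes 0; next at idx=3:; next result becomes 0; next at idx=4:; next result becomes 0; next at idx=5:; next result becomes 0; next delta becomes -22; next final value 12
price_opt: delta becomes 1; next delta becomes -23; next at turn=0:; next delta becomes -17; next at turn=1:; next delta becomes -12; next idx never enters its loop body; next result becomes 0; next at idx=-1:; next result becomes 0; next at idx=0:; next result becomes 0; next at idx=1:; next result becomes 0; next at idx=2:; next result becomes 0; next at idx=3:; next result becomes 0; next at idx=4:; next result becomes 0; next at idx=5:; next result becomes 0; next delta becomes -22; next final value 17
verdict: not equivalent; witness: base=-5, step=-5


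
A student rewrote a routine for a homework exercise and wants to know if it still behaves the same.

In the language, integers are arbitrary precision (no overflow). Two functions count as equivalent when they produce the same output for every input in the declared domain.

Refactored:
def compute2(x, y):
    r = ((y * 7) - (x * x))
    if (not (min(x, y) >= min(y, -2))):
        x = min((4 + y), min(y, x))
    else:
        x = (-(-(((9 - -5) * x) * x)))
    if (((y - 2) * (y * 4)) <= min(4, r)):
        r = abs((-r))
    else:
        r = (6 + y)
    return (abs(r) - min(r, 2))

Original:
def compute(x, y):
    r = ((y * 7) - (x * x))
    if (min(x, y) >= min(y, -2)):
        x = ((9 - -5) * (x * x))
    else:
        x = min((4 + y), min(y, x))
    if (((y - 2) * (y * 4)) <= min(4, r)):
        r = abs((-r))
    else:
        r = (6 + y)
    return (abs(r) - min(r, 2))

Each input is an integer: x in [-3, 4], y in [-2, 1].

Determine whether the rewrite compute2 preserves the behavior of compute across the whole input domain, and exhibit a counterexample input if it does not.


Although boolean connective usage differs, 32/32 inputs agree.
verdict: equivalent


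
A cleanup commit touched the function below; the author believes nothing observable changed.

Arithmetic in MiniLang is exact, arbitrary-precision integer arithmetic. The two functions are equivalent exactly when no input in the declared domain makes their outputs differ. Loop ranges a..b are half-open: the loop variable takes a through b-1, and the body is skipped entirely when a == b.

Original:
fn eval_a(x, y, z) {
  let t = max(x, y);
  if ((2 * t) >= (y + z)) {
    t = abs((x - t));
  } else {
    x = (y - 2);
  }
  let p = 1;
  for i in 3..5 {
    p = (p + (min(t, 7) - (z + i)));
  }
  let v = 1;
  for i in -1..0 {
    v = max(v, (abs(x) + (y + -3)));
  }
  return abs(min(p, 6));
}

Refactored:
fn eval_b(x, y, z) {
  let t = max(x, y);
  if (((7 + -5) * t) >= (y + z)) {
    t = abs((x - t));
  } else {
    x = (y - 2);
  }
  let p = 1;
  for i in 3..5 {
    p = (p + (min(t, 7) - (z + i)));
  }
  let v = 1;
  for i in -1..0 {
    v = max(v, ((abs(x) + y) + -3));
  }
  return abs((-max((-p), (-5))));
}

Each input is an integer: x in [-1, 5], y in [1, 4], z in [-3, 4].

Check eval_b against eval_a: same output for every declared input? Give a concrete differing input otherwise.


At x=-1, y=2, z=-3: eval_a gives 6, eval_b gives 5.
verdict: not equivalent; witness: x=-1, y=2, z=-3


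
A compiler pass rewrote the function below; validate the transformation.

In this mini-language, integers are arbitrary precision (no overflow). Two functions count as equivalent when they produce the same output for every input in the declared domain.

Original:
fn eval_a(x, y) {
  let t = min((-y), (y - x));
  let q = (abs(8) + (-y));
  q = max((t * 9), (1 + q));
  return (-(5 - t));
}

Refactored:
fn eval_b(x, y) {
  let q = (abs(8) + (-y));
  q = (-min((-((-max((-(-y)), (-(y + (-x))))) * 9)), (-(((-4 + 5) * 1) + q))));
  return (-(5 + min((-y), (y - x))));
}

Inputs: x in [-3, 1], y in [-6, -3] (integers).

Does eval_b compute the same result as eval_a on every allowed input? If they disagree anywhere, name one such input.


These are not equivalent — on x=-3, y=-6 the outputs split (-8 vs -2).
eval_a: t = -3; q = 14; q = 15; return -8
eval_b: q = 14; q = 15; return -2
verdict: not equivalent; witness: x=-3, y=-6


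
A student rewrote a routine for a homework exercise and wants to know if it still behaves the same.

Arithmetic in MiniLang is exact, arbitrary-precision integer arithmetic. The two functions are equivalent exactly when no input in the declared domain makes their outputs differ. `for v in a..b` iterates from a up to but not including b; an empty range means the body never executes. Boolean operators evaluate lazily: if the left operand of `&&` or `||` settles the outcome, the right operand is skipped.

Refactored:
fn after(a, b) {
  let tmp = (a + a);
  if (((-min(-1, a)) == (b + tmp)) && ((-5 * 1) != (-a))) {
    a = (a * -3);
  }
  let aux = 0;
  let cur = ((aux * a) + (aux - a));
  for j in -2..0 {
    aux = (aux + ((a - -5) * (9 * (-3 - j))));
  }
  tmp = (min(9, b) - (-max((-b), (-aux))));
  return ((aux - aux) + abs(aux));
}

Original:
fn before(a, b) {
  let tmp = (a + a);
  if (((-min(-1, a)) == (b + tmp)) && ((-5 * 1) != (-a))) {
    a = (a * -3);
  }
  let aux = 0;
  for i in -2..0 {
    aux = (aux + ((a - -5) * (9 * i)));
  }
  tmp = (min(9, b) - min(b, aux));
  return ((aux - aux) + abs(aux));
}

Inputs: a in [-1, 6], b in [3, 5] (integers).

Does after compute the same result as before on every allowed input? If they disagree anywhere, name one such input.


Comparing the listings, the differences include: statement counts differ, and local variable names differ, and constant usage differs, and min/max/abs usage differs, and arithmetic usage differs.
Tracing a=4, b=4: before: tmp := 8 | (((-min(-1, a)) == (b + tmp)) && ((-5 * 1) != (-a))): false | aux := 0 | iter i=-2: | aux := -162 | iter i=-1: | aux := -243 | tmp := 247 | result 243 | after: tmp := 8 | (((-min(-1, a)) == (b + tmp)) && ((-5 * 1) != (-a))): false | aux := 0 | cur := -4 | iter j=-2: | aux := -81 | iter j=-1: | aux := -243 | tmp := 247 | result 243 — matching result 243.
Across all 24 domain points the two functions coincide.
verdict: equivalent


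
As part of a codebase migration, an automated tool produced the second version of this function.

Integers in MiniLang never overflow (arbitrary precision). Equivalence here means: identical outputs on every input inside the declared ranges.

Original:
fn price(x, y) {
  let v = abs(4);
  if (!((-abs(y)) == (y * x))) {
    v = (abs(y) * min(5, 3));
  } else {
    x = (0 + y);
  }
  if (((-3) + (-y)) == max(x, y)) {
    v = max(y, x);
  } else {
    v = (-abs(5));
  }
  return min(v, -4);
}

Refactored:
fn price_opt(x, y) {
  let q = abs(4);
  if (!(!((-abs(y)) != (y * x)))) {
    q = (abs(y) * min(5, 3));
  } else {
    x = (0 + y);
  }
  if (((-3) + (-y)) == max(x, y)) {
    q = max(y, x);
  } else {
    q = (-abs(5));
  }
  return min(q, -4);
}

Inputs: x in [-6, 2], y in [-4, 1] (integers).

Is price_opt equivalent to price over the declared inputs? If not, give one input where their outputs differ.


This is a faithful refactor — local variable names differ; and comparison usage differs; and boolean connective usage differs, but the computed results match everywhere.
As a probe, take x=1, y=-4: price runs v = 4; (!((-abs(y)) == (y * x))) -> false; x = -4; (((-3) + (-y)) == max(x, y)) -> false; v = -5; return -5; price_opt runs q = 4; (!(!((-abs(y)) != (y * x)))) -> false; x = -4; (((-3) + (-y)) == max(x, y)) -> false; q = -5; return -5; both end at -5.
Checked all 54 inputs in the declared domain: the outputs agree on every one.
verdict: equivalent


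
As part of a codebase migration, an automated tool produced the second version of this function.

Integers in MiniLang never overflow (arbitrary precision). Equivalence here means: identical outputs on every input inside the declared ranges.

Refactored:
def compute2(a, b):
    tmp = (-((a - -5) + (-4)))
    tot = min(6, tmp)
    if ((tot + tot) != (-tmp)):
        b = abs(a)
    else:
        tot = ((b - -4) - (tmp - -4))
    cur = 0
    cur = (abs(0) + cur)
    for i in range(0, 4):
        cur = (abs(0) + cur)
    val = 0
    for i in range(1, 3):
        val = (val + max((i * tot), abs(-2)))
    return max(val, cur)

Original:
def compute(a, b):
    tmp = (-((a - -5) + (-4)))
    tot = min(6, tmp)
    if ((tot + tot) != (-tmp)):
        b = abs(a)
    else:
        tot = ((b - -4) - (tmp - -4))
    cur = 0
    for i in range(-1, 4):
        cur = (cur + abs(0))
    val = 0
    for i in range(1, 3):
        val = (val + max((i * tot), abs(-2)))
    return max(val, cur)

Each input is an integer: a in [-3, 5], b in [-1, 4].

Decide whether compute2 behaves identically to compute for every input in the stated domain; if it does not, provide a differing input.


Equivalent — the differences include arithmetic usage differs; min/max/abs usage differs; statement counts differ; loop structure differs; constant usage differs, yet no declared input distinguishes the two.
As a probe, take a=5, b=3: compute runs tmp=-6, then tot=-6, then ((tot + tot) != (-tmp)) is true, then b=5, then cur=0, then (i=-1), then cur=0, then (i=0), then cur=0, then (i=1), then cur=0, then (i=2), then cur=0, then (i=3), then cur=0, then val=0, then (i=1), then val=2, then (i=2), then val=4, then returns 4; compute2 runs tmp=-6, then tot=-6, then ((tot + tot) != (-tmp)) is true, then b=5, then cur=0, then cur=0, then (i=0), then cur=0, then (i=1), then cur=0, then (i=2), then cur=0, then (i=3), then cur=0, then val=0, then (i=1), then val=2, then (i=2), then val=4, then returns 4; both end at 4.
Across all 54 domain points the two functions coincide.
verdict: equivalent


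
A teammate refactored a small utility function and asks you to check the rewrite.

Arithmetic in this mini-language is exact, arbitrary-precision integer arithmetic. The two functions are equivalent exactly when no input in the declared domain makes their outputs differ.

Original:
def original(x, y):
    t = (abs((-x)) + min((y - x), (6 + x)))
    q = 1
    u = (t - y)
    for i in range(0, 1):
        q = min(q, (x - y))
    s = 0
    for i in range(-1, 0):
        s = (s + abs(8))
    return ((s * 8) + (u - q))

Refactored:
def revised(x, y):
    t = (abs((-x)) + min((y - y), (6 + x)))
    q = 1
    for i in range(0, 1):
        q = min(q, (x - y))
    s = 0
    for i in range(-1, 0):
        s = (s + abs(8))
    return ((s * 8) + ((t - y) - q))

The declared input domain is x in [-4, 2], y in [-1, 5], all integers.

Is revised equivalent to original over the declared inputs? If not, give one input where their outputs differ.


There is a counterexample at x=-4, y=-1: 74 on one side, 72 on the other.
original: t = 6; q = 1; u = 7; [i=0]; q = -3; s = 0; [i=-1]; s = 8; return 74
revised: t = 4; q = 1; [i=0]; q = -3; s = 0; [i=-1]; s = 8; return 72
verdict: not equivalent; witness: x=-4, y=-1


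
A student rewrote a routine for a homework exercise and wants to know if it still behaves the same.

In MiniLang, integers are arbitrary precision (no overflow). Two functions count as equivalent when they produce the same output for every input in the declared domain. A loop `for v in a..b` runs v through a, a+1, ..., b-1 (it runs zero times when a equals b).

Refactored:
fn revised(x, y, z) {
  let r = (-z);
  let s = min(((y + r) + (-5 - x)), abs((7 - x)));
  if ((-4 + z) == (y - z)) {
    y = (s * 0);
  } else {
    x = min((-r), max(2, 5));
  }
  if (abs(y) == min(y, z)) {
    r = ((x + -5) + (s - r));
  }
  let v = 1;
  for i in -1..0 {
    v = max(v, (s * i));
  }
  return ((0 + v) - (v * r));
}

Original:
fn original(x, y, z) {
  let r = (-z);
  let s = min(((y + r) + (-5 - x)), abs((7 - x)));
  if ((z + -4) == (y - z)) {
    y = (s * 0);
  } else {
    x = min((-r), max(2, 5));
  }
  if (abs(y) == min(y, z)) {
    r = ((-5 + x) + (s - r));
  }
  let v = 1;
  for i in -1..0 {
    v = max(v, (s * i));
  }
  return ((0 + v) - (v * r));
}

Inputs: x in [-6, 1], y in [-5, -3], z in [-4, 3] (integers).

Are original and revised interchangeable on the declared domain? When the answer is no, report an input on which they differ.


The two are interchangeable: same computation, different form, and every declared input agrees.
One worked example (x=-2, y=-4, z=-1) — original: r := 1 | s := -6 | ((z + -4) == (y - z)): false | x := -1 | (abs(y) == min(y, z)): false | v := 1 | iter i=-1: | v := 6 | result 0; revised: r := 1 | s := -6 | ((-4 + z) == (y - z)): false | x := -1 | (abs(y) == min(y, z)): false | v := 1 | iter i=-1: | v := 6 | result 0; agreement on 0.
Checked all 192 inputs in the declared domain: the outputs agree on every one.
verdict: equivalent


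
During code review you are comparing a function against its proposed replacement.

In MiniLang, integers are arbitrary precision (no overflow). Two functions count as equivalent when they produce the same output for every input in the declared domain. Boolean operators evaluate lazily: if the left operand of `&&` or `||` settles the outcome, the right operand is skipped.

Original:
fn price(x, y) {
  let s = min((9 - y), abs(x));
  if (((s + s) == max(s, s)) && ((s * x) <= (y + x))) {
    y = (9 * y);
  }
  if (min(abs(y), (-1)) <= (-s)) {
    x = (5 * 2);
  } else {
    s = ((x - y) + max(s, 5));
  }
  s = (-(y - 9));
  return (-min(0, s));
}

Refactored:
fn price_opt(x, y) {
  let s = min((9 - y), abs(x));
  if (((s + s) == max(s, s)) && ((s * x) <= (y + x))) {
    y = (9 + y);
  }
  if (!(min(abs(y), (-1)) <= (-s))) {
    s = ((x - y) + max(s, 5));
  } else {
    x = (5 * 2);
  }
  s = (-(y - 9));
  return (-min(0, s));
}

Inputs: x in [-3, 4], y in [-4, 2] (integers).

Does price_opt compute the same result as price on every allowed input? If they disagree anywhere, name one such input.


x=0, y=1 yields 0 from price but 1 from price_opt.
verdict: not equivalent; witness: x=0, y=1


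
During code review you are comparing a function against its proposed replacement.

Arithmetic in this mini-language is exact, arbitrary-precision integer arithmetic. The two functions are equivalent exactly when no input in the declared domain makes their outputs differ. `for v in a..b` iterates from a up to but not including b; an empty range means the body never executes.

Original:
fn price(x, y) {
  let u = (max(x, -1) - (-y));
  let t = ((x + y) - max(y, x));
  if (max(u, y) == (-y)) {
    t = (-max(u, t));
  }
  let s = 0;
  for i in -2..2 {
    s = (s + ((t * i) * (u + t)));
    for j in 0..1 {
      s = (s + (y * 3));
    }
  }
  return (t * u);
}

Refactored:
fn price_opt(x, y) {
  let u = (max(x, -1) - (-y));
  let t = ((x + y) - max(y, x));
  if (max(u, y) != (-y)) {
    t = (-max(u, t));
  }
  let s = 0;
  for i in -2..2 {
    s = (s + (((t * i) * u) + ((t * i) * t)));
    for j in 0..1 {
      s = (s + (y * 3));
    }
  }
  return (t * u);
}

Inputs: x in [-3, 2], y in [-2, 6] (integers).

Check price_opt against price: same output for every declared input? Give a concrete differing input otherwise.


Evaluate both at x=-3, y=-2.
price: u=-3, then t=-3, then (max(u, y) == (-y)) is false, then s=0, then (i=-2), then s=-36, then (j=0), then s=-42, then (i=-1), then s=-60, then (j=0), then s=-66, then (i=0), then s=-66, then (j=0), then s=-72, then (i=1), then s=-54, then (j=0), then s=-60, then returns 9
price_opt: u=-3, then t=-3, then (max(u, y) != (-y)) is true, then t=3, then s=0, then (i=-2), then s=0, then (j=0), then s=-6, then (i=-1), then s=-6, then (j=0), then s=-12, then (i=0), then s=-12, then (j=0), then s=-18, then (i=1), then s=-18, then (j=0), then s=-24, then returns -9
9 != -9, so the rewrite changes behavior.
verdict: not equivalent; witness: x=-3, y=-2


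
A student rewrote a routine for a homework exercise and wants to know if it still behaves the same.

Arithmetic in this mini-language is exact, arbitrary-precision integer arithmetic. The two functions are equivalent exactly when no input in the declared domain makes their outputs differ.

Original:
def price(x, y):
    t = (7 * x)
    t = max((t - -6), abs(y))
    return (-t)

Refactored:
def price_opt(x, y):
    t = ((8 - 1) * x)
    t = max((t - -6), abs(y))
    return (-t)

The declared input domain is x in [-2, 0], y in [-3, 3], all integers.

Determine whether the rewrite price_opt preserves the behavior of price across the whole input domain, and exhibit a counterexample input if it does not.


The two versions differ — the changes include arithmetic usage differs, plus constant usage differs.
As a probe, take x=-1, y=1: price runs t=-7, then t=1, then returns -1; price_opt runs t=-7, then t=1, then returns -1; both end at -1.
An exhaustive pass over the 21 declared inputs shows identical outputs.
verdict: equivalent


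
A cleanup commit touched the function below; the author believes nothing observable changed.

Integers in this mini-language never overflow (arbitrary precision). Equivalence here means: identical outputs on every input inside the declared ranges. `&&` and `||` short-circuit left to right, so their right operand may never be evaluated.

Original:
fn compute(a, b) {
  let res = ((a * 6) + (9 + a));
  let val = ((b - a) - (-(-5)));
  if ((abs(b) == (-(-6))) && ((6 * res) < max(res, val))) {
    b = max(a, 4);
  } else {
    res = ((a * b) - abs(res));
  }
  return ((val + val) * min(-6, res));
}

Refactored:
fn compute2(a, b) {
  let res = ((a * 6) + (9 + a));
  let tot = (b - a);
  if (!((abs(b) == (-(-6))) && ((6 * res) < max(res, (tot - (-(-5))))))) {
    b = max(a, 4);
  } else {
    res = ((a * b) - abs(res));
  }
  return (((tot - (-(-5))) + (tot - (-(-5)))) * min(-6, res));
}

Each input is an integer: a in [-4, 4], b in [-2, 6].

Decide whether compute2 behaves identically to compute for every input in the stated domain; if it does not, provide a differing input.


There is a counterexample at a=-4, b=-2: 66 on one side, 114 on the other.
compute: res = -19; val = -3; ((abs(b) == (-(-6))) && ((6 * res) < max(res, val))) -> false; res = -11; return 66
compute2: res = -19; tot = 2; (!((abs(b) == (-(-6))) && ((6 * res) < max(res, (tot - (-(-5))))))) -> true; b = 4; return 114
verdict: not equivalent; witness: a=-4, b=-2


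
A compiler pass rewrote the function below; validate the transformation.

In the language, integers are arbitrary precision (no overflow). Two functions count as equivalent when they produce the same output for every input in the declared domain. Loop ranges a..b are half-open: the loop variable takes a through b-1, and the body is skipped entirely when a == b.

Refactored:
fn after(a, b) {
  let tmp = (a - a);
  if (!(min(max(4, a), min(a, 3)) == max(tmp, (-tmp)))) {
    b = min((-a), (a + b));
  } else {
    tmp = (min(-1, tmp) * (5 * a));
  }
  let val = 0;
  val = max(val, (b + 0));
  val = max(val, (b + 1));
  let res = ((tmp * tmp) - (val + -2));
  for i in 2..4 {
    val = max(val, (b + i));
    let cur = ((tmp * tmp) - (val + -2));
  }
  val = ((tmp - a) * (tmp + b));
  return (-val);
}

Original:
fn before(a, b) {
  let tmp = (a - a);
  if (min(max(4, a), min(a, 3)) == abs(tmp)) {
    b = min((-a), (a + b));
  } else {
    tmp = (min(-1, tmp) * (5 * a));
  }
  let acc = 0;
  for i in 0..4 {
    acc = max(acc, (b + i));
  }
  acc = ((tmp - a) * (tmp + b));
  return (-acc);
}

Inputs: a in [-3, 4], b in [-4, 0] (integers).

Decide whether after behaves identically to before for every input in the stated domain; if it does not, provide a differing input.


These are not equivalent — on a=-3, b=-4 the outputs split (-198 vs 21).
before: tmp becomes 0; next (min(max(4, a), min(a, 3)) == abs(tmp)) evaluates to false; next tmp becomes 15; next acc becomes 0; next at i=0:; next acc becomes 0; next at i=1:; next acc becomes 0; next at i=2:; next acc becomes 0; next at i=3:; next acc becomes 0; next acc becomes 198; next final value -198
after: tmp becomes 0; next (!(min(max(4, a), min(a, 3)) == max(tmp, (-tmp)))) evaluates to true; next b becomes -7; next val becomes 0; next val becomes 0; next val becomes 0; next res becomes 2; next at i=2:; next val becomes 0; next cur becomes 2; next at i=3:; next val becomes 0; next cur becomes 2; next val becomes -21; next final value 21
verdict: not equivalent; witness: a=-3, b=-4


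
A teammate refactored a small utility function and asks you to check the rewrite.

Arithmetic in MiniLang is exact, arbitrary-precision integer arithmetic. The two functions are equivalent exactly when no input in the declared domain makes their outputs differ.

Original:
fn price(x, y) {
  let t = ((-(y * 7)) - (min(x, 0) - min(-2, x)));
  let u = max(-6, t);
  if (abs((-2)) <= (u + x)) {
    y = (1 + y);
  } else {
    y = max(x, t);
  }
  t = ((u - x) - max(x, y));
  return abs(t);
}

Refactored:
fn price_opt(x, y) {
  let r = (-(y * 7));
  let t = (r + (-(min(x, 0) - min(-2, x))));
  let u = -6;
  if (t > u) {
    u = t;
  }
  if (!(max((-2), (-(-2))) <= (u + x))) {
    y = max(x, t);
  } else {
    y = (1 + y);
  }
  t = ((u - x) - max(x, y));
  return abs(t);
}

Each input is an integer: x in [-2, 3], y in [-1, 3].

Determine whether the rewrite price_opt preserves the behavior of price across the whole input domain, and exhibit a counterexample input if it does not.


Reading the diff, among the changes: statement counts differ, plus comparison usage differs, plus branching structure differs, plus arithmetic usage differs, plus min/max/abs usage differs, plus local variable names differ, plus constant usage differs, plus boolean connective usage differs.
One worked example (x=0, y=1) — price: t := -9 | u := -6 | (abs((-2)) <= (u + x)): false | y := 0 | t := -6 | result 6; price_opt: r := -7 | t := -9 | u := -6 | (t > u): false | (!(max((-2), (-(-2))) <= (u + x))): true | y := 0 | t := -6 | result 6; agreement on 6.
Across all 30 domain points the two functions coincide.
verdict: equivalent


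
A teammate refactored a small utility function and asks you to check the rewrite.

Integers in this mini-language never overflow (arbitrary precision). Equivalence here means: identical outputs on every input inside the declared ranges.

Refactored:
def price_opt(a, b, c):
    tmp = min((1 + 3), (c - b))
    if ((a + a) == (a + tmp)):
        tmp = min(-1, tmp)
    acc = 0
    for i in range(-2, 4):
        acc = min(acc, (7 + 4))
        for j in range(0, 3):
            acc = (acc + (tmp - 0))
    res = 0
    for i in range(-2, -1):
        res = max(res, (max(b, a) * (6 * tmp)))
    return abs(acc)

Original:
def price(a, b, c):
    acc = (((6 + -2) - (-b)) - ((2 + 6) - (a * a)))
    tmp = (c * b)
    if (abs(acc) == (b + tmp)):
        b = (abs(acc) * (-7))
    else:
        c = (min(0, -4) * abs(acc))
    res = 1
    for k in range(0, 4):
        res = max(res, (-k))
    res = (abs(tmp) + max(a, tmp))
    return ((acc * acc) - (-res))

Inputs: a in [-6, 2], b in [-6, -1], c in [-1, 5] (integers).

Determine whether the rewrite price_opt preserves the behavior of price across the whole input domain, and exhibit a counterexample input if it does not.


At a=-6, b=-6, c=-1: price gives 688, price_opt gives 23.
verdict: not equivalent; witness: a=-6, b=-6, c=-1
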